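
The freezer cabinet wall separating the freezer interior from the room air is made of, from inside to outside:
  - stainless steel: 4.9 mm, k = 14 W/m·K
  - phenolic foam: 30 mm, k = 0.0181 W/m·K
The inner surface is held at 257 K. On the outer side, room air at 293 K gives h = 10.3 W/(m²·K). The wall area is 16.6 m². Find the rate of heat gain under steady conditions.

Series thermal resistances:
R_stainless steel = L/(kA) = 0.0049/(14×16.6) = 2.108×10^-5 K/W
R_phenolic foam = L/(kA) = 0.03/(0.0181×16.6) = 0.09985 K/W
R_outer film = 1/(h_o·A) = 1/(10.3×16.6) = 0.005849 K/W
R_total = 0.1057 K/W
Q = ΔT / R_total = 36 / 0.1057

Q ≈ 341 W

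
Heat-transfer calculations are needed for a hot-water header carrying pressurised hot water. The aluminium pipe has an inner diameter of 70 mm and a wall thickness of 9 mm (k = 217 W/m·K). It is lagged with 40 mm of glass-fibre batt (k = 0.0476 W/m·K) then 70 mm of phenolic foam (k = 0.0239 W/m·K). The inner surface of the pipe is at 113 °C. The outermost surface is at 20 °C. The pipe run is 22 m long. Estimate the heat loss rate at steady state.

Q ≈ 330 W

Treating each annulus and film as a series resistance:
R_aluminium pipe wall = ln(44/35)/(2π×217×22) = 7.629×10^-6 K/W
R_glass-fibre batt = ln(84/44)/(2π×0.0476×22) = 0.09828 K/W
R_phenolic foam = ln(154/84)/(2π×0.0239×22) = 0.1835 K/W
R_total = 0.2818 K/W
Q = ΔT/R_total = 93/0.2818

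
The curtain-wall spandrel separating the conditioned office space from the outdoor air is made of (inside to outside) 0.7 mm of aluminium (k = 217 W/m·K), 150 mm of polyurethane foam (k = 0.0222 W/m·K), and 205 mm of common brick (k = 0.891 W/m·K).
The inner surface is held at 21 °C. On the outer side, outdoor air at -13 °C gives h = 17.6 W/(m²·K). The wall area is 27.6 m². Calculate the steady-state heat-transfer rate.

Q ≈ 133 W

Model the wall as resistances in series:
R_aluminium = L/(kA) = 0.0007/(217×27.6) = 1.169×10^-7 K/W
R_polyurethane foam = L/(kA) = 0.15/(0.0222×27.6) = 0.2448 K/W
R_common brick = L/(kA) = 0.205/(0.891×27.6) = 0.008336 K/W
R_outer film = 1/(h_o·A) = 1/(17.6×27.6) = 0.002059 K/W
R_total = 0.2552 K/W
Q = ΔT / R_total = 34 / 0.2552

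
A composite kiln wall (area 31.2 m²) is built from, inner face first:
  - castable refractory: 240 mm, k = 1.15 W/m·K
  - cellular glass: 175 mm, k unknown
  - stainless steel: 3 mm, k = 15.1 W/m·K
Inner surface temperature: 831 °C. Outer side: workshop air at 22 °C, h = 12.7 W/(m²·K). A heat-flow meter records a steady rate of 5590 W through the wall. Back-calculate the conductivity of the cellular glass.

Model the wall as resistances in series:
R_castable refractory = L/(kA) = 0.24/(1.15×31.2) = 0.006689 K/W
R_stainless steel = L/(kA) = 0.003/(15.1×31.2) = 6.368×10^-6 K/W
R_outer film = 1/(h_o·A) = 1/(12.7×31.2) = 0.002524 K/W
Sum of known resistances R_other = 0.009219 K/W
Total R = ΔT/Q = 809/5590 = 0.1447 K/W
R_cellular glass = R_total − R_other = 0.1355 K/W
k = L/(R·A) = 0.175/(0.1355×31.2)

k ≈ 0.0414 W/(m·K)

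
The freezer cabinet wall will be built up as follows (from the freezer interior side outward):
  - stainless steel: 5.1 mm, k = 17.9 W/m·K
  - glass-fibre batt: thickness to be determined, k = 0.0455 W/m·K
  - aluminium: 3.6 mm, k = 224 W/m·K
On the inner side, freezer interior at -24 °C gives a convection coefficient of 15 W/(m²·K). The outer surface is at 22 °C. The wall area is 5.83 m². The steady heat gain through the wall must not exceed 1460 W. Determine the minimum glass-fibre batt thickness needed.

Model the wall as resistances in series:
R_inner film = 1/(h_i·A) = 1/(15×5.83) = 0.01144 K/W
R_stainless steel = L/(kA) = 0.0051/(17.9×5.83) = 4.887×10^-5 K/W
R_aluminium = L/(kA) = 0.0036/(224×5.83) = 2.757×10^-6 K/W
Sum of the known resistances R_other = 0.01149 K/W
Required total resistance R_tot = ΔT/Q_allow = 46/1460 = 0.03151 K/W
R_glass-fibre batt = R_tot − R_other = 0.02002 K/W
L = R·k·A = 0.02002×0.0455×5.83

L ≈ 5.31 mm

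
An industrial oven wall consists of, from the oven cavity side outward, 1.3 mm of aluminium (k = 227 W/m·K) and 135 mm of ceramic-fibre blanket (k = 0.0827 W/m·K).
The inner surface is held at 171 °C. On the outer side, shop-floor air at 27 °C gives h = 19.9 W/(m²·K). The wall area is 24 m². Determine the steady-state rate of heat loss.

Series thermal resistances:
R_aluminium = L/(kA) = 0.0013/(227×24) = 2.386×10^-7 K/W
R_ceramic-fibre blanket = L/(kA) = 0.135/(0.0827×24) = 0.06802 K/W
R_outer film = 1/(h_o·A) = 1/(19.9×24) = 0.002094 K/W
R_total = 0.07011 K/W
Q = ΔT / R_total = 144 / 0.07011

Q ≈ 2050 W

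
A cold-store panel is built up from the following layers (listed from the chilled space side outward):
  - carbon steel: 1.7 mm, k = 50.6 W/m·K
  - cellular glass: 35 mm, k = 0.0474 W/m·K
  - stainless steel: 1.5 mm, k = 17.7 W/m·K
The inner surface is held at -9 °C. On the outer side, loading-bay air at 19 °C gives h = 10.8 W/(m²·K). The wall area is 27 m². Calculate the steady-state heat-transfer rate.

Thermal resistances in series:
R_carbon steel = L/(kA) = 0.0017/(50.6×27) = 1.244×10^-6 K/W
R_cellular glass = L/(kA) = 0.035/(0.0474×27) = 0.02735 K/W
R_stainless steel = L/(kA) = 0.0015/(17.7×27) = 3.139×10^-6 K/W
R_outer film = 1/(h_o·A) = 1/(10.8×27) = 0.003429 K/W
R_total = 0.03078 K/W
Q = ΔT / R_total = 28 / 0.03078

Q ≈ 910 W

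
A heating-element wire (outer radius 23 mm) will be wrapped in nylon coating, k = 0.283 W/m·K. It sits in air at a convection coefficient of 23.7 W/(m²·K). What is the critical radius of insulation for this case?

For a cylinder r_cr = k/h = 0.283/23.7
r_cr = 11.9 mm; since the bare radius (23 mm) is above r_cr, any added insulation will reduce heat loss.

r_cr ≈ 11.9 mm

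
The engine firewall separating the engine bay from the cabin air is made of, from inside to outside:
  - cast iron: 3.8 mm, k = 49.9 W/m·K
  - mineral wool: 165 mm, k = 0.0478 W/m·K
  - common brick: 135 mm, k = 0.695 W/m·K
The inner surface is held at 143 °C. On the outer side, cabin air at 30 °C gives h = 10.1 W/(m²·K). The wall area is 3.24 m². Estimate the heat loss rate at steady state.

Using the resistance-network approach (series):
R_cast iron = L/(kA) = 0.0038/(49.9×3.24) = 2.35×10^-5 K/W
R_mineral wool = L/(kA) = 0.165/(0.0478×3.24) = 1.065 K/W
R_common brick = L/(kA) = 0.135/(0.695×3.24) = 0.05995 K/W
R_outer film = 1/(h_o·A) = 1/(10.1×3.24) = 0.03056 K/W
R_total = 1.156 K/W
Q = ΔT / R_total = 113 / 1.156

Q ≈ 97.8 W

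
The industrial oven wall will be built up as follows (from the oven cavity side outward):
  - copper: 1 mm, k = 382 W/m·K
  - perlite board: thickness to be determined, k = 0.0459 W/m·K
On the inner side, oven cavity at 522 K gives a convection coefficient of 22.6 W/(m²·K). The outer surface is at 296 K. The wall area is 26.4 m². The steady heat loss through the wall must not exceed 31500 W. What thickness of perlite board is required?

Treating each layer as a thermal resistance in series:
R_inner film = 1/(h_i·A) = 1/(22.6×26.4) = 0.001676 K/W
R_copper = L/(kA) = 0.001/(382×26.4) = 9.916×10^-8 K/W
Sum of the known resistances R_other = 0.001676 K/W
Required total resistance R_tot = ΔT/Q_allow = 226/31500 = 0.007175 K/W
R_perlite board = R_tot − R_other = 0.005498 K/W
L = R·k·A = 0.005498×0.0459×26.4

L ≈ 6.66 mm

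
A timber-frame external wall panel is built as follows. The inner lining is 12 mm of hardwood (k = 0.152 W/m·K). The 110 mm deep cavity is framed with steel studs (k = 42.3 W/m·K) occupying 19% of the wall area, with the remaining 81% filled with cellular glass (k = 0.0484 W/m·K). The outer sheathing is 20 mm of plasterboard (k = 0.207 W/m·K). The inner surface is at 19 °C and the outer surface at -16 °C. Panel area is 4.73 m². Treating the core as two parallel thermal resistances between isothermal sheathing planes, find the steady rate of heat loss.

Q ≈ 875 W

Sheathing layers in series; stud and cavity paths in parallel between them.
R_inner = 0.012/(0.152×4.73) = 0.01669 K/W
R_stud  = 0.11/(42.3×0.19×4.73) = 0.002894 K/W
R_cav   = 0.11/(0.0484×0.81×4.73) = 0.5932 K/W
1/R_core = 1/R_stud + 1/R_cav → R_core = 0.00288 K/W
R_outer = 0.02/(0.207×4.73) = 0.02043 K/W
R_total = 0.04 K/W
Q = ΔT/R_total = 35/0.04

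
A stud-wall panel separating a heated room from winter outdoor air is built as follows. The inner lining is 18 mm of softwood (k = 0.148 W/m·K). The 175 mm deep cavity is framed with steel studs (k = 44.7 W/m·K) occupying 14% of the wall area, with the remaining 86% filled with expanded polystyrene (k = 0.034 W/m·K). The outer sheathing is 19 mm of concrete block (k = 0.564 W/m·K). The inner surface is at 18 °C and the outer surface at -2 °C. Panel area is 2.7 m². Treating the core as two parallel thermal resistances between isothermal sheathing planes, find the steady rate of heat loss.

Sheathing layers in series; stud and cavity paths in parallel between them.
R_inner = 0.018/(0.148×2.7) = 0.04505 K/W
R_stud  = 0.175/(44.7×0.14×2.7) = 0.01036 K/W
R_cav   = 0.175/(0.034×0.86×2.7) = 2.217 K/W
1/R_core = 1/R_stud + 1/R_cav → R_core = 0.01031 K/W
R_outer = 0.019/(0.564×2.7) = 0.01248 K/W
R_total = 0.06783 K/W
Q = ΔT/R_total = 20/0.06783

Q ≈ 295 W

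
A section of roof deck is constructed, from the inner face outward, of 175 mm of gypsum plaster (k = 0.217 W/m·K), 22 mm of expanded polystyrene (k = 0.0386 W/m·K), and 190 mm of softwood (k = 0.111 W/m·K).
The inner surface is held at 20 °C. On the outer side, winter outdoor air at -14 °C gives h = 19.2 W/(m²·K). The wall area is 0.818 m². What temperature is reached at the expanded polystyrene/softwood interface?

T ≈ 5.1 °C

Model the wall as resistances in series:
R_gypsum plaster = L/(kA) = 0.175/(0.217×0.818) = 0.9859 K/W
R_expanded polystyrene = L/(kA) = 0.022/(0.0386×0.818) = 0.6968 K/W
R_softwood = L/(kA) = 0.19/(0.111×0.818) = 2.093 K/W
R_outer film = 1/(h_o·A) = 1/(19.2×0.818) = 0.06367 K/W
R_total = 3.839 K/W;  Q = ΔT/R_total = 34/3.839 = 8.857 W
T_interface = T_inner − Q·ΣR(inner→interface) = 20 − 8.86×1.683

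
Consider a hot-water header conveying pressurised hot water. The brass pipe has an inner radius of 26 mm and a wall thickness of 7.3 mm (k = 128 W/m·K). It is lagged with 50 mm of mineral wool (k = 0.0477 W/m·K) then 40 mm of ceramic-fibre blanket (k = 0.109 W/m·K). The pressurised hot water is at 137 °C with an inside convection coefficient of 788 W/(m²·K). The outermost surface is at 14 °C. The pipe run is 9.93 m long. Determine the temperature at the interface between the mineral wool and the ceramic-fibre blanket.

T ≈ 33.3 °C

Treating each annulus and film as a series resistance:
R_inner film = 1/(h_i·2πr₁L) = 1/(788×2π×0.026×9.93) = 7.823×10^-4 K/W
R_brass pipe wall = ln(33.3/26)/(2π×128×9.93) = 3.099×10^-5 K/W
R_mineral wool = ln(83.3/33.3)/(2π×0.0477×9.93) = 0.3081 K/W
R_ceramic-fibre blanket = ln(123.3/83.3)/(2π×0.109×9.93) = 0.05767 K/W
R_total = 0.3666 K/W
Q = ΔT/R_total = 123/0.3666
Q = 336 W
T_interface = T_inner − Q·ΣR(inner→interface) = 137 − 336×0.3089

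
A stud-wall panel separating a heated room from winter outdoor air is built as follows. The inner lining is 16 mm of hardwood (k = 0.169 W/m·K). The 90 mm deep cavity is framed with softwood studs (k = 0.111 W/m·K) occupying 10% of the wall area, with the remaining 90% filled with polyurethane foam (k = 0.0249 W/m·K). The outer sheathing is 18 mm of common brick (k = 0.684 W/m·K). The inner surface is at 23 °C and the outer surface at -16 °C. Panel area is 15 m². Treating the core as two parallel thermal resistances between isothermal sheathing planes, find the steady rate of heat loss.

Q ≈ 208 W

Sheathing layers in series; stud and cavity paths in parallel between them.
R_inner = 0.016/(0.169×15) = 0.006312 K/W
R_stud  = 0.09/(0.111×0.1×15) = 0.5405 K/W
R_cav   = 0.09/(0.0249×0.9×15) = 0.2677 K/W
1/R_core = 1/R_stud + 1/R_cav → R_core = 0.1791 K/W
R_outer = 0.018/(0.684×15) = 0.001754 K/W
R_total = 0.1871 K/W
Q = ΔT/R_total = 39/0.1871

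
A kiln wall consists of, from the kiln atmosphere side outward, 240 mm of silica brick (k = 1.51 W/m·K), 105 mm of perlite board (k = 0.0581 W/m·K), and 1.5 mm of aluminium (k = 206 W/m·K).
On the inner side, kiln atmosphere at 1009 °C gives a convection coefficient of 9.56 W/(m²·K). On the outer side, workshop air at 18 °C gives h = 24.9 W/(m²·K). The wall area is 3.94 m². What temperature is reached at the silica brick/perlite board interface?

T ≈ 885 °C

Treating each layer as a thermal resistance in series:
R_inner film = 1/(h_i·A) = 1/(9.56×3.94) = 0.02655 K/W
R_silica brick = L/(kA) = 0.24/(1.51×3.94) = 0.04034 K/W
R_perlite board = L/(kA) = 0.105/(0.0581×3.94) = 0.4587 K/W
R_aluminium = L/(kA) = 0.0015/(206×3.94) = 1.848×10^-6 K/W
R_outer film = 1/(h_o·A) = 1/(24.9×3.94) = 0.01019 K/W
R_total = 0.5358 K/W;  Q = ΔT/R_total = 991/0.5358 = 1850 W
T_interface = T_inner − Q·ΣR(inner→interface) = 1009 − 1850×0.06689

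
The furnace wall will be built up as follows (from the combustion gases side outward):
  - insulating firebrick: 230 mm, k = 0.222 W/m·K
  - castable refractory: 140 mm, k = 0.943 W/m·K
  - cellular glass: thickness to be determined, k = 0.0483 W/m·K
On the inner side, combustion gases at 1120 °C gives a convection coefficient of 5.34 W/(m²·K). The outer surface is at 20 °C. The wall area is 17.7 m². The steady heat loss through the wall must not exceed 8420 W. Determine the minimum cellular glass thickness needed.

Model the wall as resistances in series:
R_inner film = 1/(h_i·A) = 1/(5.34×17.7) = 0.01058 K/W
R_insulating firebrick = L/(kA) = 0.23/(0.222×17.7) = 0.05853 K/W
R_castable refractory = L/(kA) = 0.14/(0.943×17.7) = 0.008388 K/W
Sum of the known resistances R_other = 0.0775 K/W
Required total resistance R_tot = ΔT/Q_allow = 1100/8420 = 0.1306 K/W
R_cellular glass = R_tot − R_other = 0.05314 K/W
L = R·k·A = 0.05314×0.0483×17.7

L ≈ 45.4 mm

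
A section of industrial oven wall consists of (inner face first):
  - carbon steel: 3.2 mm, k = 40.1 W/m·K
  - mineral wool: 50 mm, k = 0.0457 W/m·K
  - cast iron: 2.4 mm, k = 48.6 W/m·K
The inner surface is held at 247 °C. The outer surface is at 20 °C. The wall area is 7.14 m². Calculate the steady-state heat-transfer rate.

Thermal resistances in series:
R_carbon steel = L/(kA) = 0.0032/(40.1×7.14) = 1.118×10^-5 K/W
R_mineral wool = L/(kA) = 0.05/(0.0457×7.14) = 0.1532 K/W
R_cast iron = L/(kA) = 0.0024/(48.6×7.14) = 6.916×10^-6 K/W
R_total = 0.1533 K/W
Q = ΔT / R_total = 227 / 0.1533

Q ≈ 1480 W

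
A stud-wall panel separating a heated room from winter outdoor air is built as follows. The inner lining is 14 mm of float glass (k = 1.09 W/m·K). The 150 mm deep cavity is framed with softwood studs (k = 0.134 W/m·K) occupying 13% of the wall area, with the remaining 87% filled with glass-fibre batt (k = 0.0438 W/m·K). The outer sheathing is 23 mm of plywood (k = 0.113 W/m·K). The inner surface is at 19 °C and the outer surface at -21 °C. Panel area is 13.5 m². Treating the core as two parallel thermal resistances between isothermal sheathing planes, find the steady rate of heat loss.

Q ≈ 185 W

Sheathing layers in series; stud and cavity paths in parallel between them.
R_inner = 0.014/(1.09×13.5) = 9.514×10^-4 K/W
R_stud  = 0.15/(0.134×0.13×13.5) = 0.6378 K/W
R_cav   = 0.15/(0.0438×0.87×13.5) = 0.2916 K/W
1/R_core = 1/R_stud + 1/R_cav → R_core = 0.2001 K/W
R_outer = 0.023/(0.113×13.5) = 0.01508 K/W
R_total = 0.2161 K/W
Q = ΔT/R_total = 40/0.2161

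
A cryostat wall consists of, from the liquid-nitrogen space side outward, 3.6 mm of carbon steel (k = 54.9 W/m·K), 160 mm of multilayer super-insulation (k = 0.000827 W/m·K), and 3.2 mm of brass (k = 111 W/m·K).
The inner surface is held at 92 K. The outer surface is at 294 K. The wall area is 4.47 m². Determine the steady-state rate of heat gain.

Treating each layer as a thermal resistance in series:
R_carbon steel = L/(kA) = 0.0036/(54.9×4.47) = 1.467×10^-5 K/W
R_multilayer super-insulation = L/(kA) = 0.16/(0.000827×4.47) = 43.28 K/W
R_brass = L/(kA) = 0.0032/(111×4.47) = 6.449×10^-6 K/W
R_total = 43.28 K/W
Q = ΔT / R_total = 202 / 43.28

Q ≈ 4.67 W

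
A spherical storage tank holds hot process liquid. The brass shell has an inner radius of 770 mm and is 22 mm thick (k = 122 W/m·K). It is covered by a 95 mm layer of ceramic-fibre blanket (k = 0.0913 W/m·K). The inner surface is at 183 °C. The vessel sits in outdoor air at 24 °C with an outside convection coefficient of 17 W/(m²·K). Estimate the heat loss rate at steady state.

Each spherical layer contributes R = (1/r_i − 1/r_o)/(4πk):
R_brass shell = (1/0.77 − 1/0.792)/(4π×122) = 2.353×10^-5 K/W
R_ceramic-fibre blanket = (1/0.792 − 1/0.887)/(4π×0.0913) = 0.1179 K/W
R_outer film = 1/(h·4πr_o²) = 1/(17×4π×0.887²) = 0.00595 K/W
R_total = 0.1238 K/W
Q = ΔT/R_total = 159/0.1238

Q ≈ 1280 W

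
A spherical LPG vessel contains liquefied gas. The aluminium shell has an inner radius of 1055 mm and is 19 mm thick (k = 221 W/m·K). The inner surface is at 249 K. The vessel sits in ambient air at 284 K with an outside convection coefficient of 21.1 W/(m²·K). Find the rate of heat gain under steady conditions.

Each spherical layer contributes R = (1/r_i − 1/r_o)/(4πk):
R_aluminium shell = (1/1.055 − 1/1.074)/(4π×221) = 6.038×10^-6 K/W
R_outer film = 1/(h·4πr_o²) = 1/(21.1×4π×1.074²) = 0.00327 K/W
R_total = 0.003276 K/W
Q = ΔT/R_total = 35/0.003276

Q ≈ 10700 W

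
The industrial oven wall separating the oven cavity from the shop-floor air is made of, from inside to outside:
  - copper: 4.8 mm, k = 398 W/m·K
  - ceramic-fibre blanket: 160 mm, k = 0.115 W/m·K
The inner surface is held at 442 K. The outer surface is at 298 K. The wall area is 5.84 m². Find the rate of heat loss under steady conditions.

Q ≈ 604 W

Series thermal resistances:
R_copper = L/(kA) = 0.0048/(398×5.84) = 2.065×10^-6 K/W
R_ceramic-fibre blanket = L/(kA) = 0.16/(0.115×5.84) = 0.2382 K/W
R_total = 0.2382 K/W
Q = ΔT / R_total = 144 / 0.2382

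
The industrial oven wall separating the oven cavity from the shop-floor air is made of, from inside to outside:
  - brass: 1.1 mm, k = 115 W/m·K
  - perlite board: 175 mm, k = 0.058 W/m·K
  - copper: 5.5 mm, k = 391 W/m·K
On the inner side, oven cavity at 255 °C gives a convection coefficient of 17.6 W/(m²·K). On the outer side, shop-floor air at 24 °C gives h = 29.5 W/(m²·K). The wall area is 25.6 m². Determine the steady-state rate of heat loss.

Model the wall as resistances in series:
R_inner film = 1/(h_i·A) = 1/(17.6×25.6) = 0.002219 K/W
R_brass = L/(kA) = 0.0011/(115×25.6) = 3.736×10^-7 K/W
R_perlite board = L/(kA) = 0.175/(0.058×25.6) = 0.1179 K/W
R_copper = L/(kA) = 0.0055/(391×25.6) = 5.495×10^-7 K/W
R_outer film = 1/(h_o·A) = 1/(29.5×25.6) = 0.001324 K/W
R_total = 0.1214 K/W
Q = ΔT / R_total = 231 / 0.1214

Q ≈ 1900 W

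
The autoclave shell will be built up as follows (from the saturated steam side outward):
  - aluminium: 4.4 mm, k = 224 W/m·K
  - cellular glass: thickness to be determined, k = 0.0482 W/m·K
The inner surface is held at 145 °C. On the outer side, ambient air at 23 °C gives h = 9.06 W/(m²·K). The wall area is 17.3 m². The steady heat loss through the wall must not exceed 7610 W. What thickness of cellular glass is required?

Series thermal resistances:
R_aluminium = L/(kA) = 0.0044/(224×17.3) = 1.135×10^-6 K/W
R_outer film = 1/(h_o·A) = 1/(9.06×17.3) = 0.00638 K/W
Sum of the known resistances R_other = 0.006381 K/W
Required total resistance R_tot = ΔT/Q_allow = 122/7610 = 0.01603 K/W
R_cellular glass = R_tot − R_other = 0.00965 K/W
L = R·k·A = 0.00965×0.0482×17.3

L ≈ 8.05 mm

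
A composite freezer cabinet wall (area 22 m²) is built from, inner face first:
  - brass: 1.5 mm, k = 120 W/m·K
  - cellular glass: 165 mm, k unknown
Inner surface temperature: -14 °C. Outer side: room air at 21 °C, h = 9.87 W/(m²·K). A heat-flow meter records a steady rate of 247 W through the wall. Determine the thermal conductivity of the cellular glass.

k ≈ 0.0547 W/(m·K)

Thermal resistances in series:
R_brass = L/(kA) = 0.0015/(120×22) = 5.682×10^-7 K/W
R_outer film = 1/(h_o·A) = 1/(9.87×22) = 0.004605 K/W
Sum of known resistances R_other = 0.004606 K/W
Total R = ΔT/Q = 35/247 = 0.1417 K/W
R_cellular glass = R_total − R_other = 0.1371 K/W
k = L/(R·A) = 0.165/(0.1371×22)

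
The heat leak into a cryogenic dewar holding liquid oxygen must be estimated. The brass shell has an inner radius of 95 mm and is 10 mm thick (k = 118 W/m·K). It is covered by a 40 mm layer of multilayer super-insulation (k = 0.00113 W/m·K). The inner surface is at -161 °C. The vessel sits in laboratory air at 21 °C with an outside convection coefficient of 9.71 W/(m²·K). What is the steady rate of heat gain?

Q ≈ 0.982 W

Radial (spherical) resistances in series:
R_brass shell = (1/0.095 − 1/0.105)/(4π×118) = 6.761×10^-4 K/W
R_multilayer super-insulation = (1/0.105 − 1/0.145)/(4π×0.00113) = 185 K/W
R_outer film = 1/(h·4πr_o²) = 1/(9.71×4π×0.145²) = 0.3898 K/W
R_total = 185.4 K/W
Q = ΔT/R_total = 182/185.4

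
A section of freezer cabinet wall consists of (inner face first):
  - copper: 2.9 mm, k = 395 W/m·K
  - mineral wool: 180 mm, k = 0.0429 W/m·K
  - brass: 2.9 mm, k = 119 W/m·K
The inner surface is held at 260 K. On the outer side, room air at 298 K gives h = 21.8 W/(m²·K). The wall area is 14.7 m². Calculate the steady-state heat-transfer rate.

Treating each layer as a thermal resistance in series:
R_copper = L/(kA) = 0.0029/(395×14.7) = 4.994×10^-7 K/W
R_mineral wool = L/(kA) = 0.18/(0.0429×14.7) = 0.2854 K/W
R_brass = L/(kA) = 0.0029/(119×14.7) = 1.658×10^-6 K/W
R_outer film = 1/(h_o·A) = 1/(21.8×14.7) = 0.003121 K/W
R_total = 0.2886 K/W
Q = ΔT / R_total = 38 / 0.2886

Q ≈ 132 W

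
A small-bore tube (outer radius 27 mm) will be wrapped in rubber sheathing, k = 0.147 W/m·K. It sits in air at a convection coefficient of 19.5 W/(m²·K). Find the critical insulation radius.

For a cylinder r_cr = k/h = 0.147/19.5
r_cr = 7.54 mm; since the bare radius (27 mm) is above r_cr, any added insulation will reduce heat loss.

r_cr ≈ 7.54 mm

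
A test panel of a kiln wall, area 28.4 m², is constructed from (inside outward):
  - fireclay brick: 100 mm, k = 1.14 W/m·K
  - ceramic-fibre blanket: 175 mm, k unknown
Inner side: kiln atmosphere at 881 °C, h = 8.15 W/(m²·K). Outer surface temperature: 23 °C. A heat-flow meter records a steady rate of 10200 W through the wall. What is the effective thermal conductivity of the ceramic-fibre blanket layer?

Series thermal resistances:
R_inner film = 1/(h_i·A) = 1/(8.15×28.4) = 0.00432 K/W
R_fireclay brick = L/(kA) = 0.1/(1.14×28.4) = 0.003089 K/W
Sum of known resistances R_other = 0.007409 K/W
Total R = ΔT/Q = 858/10200 = 0.08412 K/W
R_ceramic-fibre blanket = R_total − R_other = 0.07671 K/W
k = L/(R·A) = 0.175/(0.07671×28.4)

k ≈ 0.0803 W/(m·K)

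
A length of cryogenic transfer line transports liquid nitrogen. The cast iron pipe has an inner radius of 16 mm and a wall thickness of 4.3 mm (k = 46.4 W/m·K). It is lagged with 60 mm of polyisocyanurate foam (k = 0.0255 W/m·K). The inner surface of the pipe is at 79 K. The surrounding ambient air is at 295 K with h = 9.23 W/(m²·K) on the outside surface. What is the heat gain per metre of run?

Per-layer cylindrical resistances, series-summed:
R_cast iron pipe wall = ln(20.3/16)/(2π×46.4×1) = 8.165×10^-4 K/W
R_polyisocyanurate foam = ln(80.3/20.3)/(2π×0.0255×1) = 8.583 K/W
R_outer film = 1/(h_o·2πr_oL) = 1/(9.23×2π×0.0803×1) = 0.2147 K/W
R_total = 8.798 K/W
Q = ΔT/R_total = 216/8.798

q′ ≈ 24.6 W/m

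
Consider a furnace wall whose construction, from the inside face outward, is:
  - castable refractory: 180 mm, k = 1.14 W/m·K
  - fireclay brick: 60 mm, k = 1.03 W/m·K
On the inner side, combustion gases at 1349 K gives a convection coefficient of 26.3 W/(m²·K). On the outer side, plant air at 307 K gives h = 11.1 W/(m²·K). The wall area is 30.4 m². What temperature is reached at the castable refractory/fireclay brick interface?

Series thermal resistances:
R_inner film = 1/(h_i·A) = 1/(26.3×30.4) = 0.001251 K/W
R_castable refractory = L/(kA) = 0.18/(1.14×30.4) = 0.005194 K/W
R_fireclay brick = L/(kA) = 0.06/(1.03×30.4) = 0.001916 K/W
R_outer film = 1/(h_o·A) = 1/(11.1×30.4) = 0.002963 K/W
R_total = 0.01132 K/W;  Q = ΔT/R_total = 1042/0.01132 = 92010 W
T_interface = T_inner − Q·ΣR(inner→interface) = 1349 − 92000×0.006445

T ≈ 756 K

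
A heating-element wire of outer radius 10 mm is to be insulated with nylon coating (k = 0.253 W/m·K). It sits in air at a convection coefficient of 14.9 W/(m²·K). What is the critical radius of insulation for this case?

r_cr ≈ 17 mm

For a cylinder r_cr = k/h = 0.253/14.9
r_cr = 17 mm; since the bare radius (10 mm) is below r_cr, adding a thin layer of insulation will *increase* heat loss.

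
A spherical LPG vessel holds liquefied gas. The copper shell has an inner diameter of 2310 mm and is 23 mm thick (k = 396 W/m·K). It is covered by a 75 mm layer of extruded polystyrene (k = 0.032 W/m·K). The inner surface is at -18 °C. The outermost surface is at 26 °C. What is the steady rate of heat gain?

Spherical conduction: R = (1/r_in − 1/r_out)/(4πk) per layer; series-sum.
R_copper shell = (1/1.155 − 1/1.178)/(4π×396) = 3.397×10^-6 K/W
R_extruded polystyrene = (1/1.178 − 1/1.253)/(4π×0.032) = 0.1264 K/W
R_total = 0.1264 K/W
Q = ΔT/R_total = 44/0.1264

Q ≈ 348 W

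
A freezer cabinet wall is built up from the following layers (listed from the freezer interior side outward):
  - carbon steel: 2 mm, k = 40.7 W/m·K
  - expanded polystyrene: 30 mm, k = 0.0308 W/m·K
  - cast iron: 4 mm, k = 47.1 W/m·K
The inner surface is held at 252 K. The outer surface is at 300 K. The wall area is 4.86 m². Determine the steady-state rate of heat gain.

Q ≈ 239 W

Model the wall as resistances in series:
R_carbon steel = L/(kA) = 0.002/(40.7×4.86) = 1.011×10^-5 K/W
R_expanded polystyrene = L/(kA) = 0.03/(0.0308×4.86) = 0.2004 K/W
R_cast iron = L/(kA) = 0.004/(47.1×4.86) = 1.747×10^-5 K/W
R_total = 0.2004 K/W
Q = ΔT / R_total = 48 / 0.2004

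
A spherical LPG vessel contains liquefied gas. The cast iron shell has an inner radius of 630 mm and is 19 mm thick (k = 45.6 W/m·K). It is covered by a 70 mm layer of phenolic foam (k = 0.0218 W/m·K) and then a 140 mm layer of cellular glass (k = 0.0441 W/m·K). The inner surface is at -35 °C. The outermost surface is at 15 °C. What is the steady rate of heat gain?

Radial (spherical) resistances in series:
R_cast iron shell = (1/0.63 − 1/0.649)/(4π×45.6) = 8.109×10^-5 K/W
R_phenolic foam = (1/0.649 − 1/0.719)/(4π×0.0218) = 0.5476 K/W
R_cellular glass = (1/0.719 − 1/0.859)/(4π×0.0441) = 0.409 K/W
R_total = 0.9567 K/W
Q = ΔT/R_total = 50/0.9567

Q ≈ 52.3 W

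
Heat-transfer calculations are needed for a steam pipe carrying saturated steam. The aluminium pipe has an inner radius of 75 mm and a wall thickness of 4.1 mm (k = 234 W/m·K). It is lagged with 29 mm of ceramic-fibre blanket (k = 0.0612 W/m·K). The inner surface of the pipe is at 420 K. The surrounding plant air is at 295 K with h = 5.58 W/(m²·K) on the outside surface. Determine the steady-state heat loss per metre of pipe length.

Radial resistances (cylindrical: R_cond = ln(r_o/r_i)/(2πkL), R_conv = 1/(h·2πrL)):
R_aluminium pipe wall = ln(79.1/75)/(2π×234×1) = 3.62×10^-5 K/W
R_ceramic-fibre blanket = ln(108.1/79.1)/(2π×0.0612×1) = 0.8123 K/W
R_outer film = 1/(h_o·2πr_oL) = 1/(5.58×2π×0.1081×1) = 0.2639 K/W
R_total = 1.076 K/W
Q = ΔT/R_total = 125/1.076

q′ ≈ 116 W/m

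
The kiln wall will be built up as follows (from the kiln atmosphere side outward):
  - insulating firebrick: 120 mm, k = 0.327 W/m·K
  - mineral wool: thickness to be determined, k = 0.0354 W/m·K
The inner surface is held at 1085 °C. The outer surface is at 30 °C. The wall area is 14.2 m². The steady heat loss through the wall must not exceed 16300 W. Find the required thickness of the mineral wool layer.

L ≈ 19.5 mm

Treating each layer as a thermal resistance in series:
R_insulating firebrick = L/(kA) = 0.12/(0.327×14.2) = 0.02584 K/W
Sum of the known resistances R_other = 0.02584 K/W
Required total resistance R_tot = ΔT/Q_allow = 1055/16300 = 0.06472 K/W
R_mineral wool = R_tot − R_other = 0.03888 K/W
L = R·k·A = 0.03888×0.0354×14.2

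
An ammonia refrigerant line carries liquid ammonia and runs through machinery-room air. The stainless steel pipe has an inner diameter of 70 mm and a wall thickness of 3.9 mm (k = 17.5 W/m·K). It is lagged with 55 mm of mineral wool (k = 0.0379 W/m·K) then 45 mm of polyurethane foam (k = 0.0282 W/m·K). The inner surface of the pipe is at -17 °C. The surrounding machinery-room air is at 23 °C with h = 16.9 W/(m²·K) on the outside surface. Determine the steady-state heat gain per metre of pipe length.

Radial resistances (cylindrical: R_cond = ln(r_o/r_i)/(2πkL), R_conv = 1/(h·2πrL)):
R_stainless steel pipe wall = ln(38.9/35)/(2π×17.5×1) = 9.608×10^-4 K/W
R_mineral wool = ln(93.9/38.9)/(2π×0.0379×1) = 3.701 K/W
R_polyurethane foam = ln(138.9/93.9)/(2π×0.0282×1) = 2.21 K/W
R_outer film = 1/(h_o·2πr_oL) = 1/(16.9×2π×0.1389×1) = 0.0678 K/W
R_total = 5.979 K/W
Q = ΔT/R_total = 40/5.979

q′ ≈ 6.69 W/m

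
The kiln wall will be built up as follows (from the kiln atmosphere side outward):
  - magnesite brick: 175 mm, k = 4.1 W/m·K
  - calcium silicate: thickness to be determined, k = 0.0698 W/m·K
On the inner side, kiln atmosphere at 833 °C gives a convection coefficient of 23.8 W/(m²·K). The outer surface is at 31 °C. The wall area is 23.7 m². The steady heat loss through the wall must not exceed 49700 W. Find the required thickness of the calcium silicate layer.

L ≈ 20.8 mm

Series thermal resistances:
R_inner film = 1/(h_i·A) = 1/(23.8×23.7) = 0.001773 K/W
R_magnesite brick = L/(kA) = 0.175/(4.1×23.7) = 0.001801 K/W
Sum of the known resistances R_other = 0.003574 K/W
Required total resistance R_tot = ΔT/Q_allow = 802/49700 = 0.01614 K/W
R_calcium silicate = R_tot − R_other = 0.01256 K/W
L = R·k·A = 0.01256×0.0698×23.7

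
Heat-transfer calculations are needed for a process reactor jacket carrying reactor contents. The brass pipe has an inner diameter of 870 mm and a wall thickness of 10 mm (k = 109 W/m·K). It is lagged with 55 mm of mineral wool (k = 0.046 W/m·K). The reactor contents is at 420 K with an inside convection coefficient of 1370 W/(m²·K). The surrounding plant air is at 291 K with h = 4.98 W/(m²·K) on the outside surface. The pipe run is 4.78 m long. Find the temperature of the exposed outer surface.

Cylindrical conduction, so R = ln(r₂/r₁)/(2πkL) per layer, in series:
R_inner film = 1/(h_i·2πr₁L) = 1/(1370×2π×0.435×4.78) = 5.587×10^-5 K/W
R_brass pipe wall = ln(445/435)/(2π×109×4.78) = 6.943×10^-6 K/W
R_mineral wool = ln(500/445)/(2π×0.046×4.78) = 0.08435 K/W
R_outer film = 1/(h_o·2πr_oL) = 1/(4.98×2π×0.5×4.78) = 0.01337 K/W
R_total = 0.09778 K/W
Q = ΔT/R_total = 129/0.09778
Q = 1320 W
T_interface = T_inner − Q·ΣR(inner→interface) = 420 − 1320×0.08441

T ≈ 309 K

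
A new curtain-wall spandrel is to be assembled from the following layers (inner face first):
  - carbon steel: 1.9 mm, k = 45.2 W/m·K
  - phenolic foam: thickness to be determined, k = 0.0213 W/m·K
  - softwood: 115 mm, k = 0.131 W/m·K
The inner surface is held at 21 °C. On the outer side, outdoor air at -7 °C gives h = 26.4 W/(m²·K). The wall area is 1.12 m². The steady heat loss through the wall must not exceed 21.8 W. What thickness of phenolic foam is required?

L ≈ 11.1 mm

Thermal resistances in series:
R_carbon steel = L/(kA) = 0.0019/(45.2×1.12) = 3.753×10^-5 K/W
R_softwood = L/(kA) = 0.115/(0.131×1.12) = 0.7838 K/W
R_outer film = 1/(h_o·A) = 1/(26.4×1.12) = 0.03382 K/W
Sum of the known resistances R_other = 0.8177 K/W
Required total resistance R_tot = ΔT/Q_allow = 28/21.8 = 1.284 K/W
R_phenolic foam = R_tot − R_other = 0.4667 K/W
L = R·k·A = 0.4667×0.0213×1.12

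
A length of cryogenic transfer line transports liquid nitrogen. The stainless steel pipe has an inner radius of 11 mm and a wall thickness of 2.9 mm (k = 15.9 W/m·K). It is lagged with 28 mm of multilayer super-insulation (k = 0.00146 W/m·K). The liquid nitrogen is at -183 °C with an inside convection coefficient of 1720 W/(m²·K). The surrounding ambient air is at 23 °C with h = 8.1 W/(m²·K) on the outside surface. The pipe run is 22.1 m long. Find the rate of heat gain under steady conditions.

Treating each annulus and film as a series resistance:
R_inner film = 1/(h_i·2πr₁L) = 1/(1720×2π×0.011×22.1) = 3.806×10^-4 K/W
R_stainless steel pipe wall = ln(13.9/11)/(2π×15.9×22.1) = 1.06×10^-4 K/W
R_multilayer super-insulation = ln(41.9/13.9)/(2π×0.00146×22.1) = 5.443 K/W
R_outer film = 1/(h_o·2πr_oL) = 1/(8.1×2π×0.0419×22.1) = 0.02122 K/W
R_total = 5.464 K/W
Q = ΔT/R_total = 206/5.464

Q ≈ 37.7 W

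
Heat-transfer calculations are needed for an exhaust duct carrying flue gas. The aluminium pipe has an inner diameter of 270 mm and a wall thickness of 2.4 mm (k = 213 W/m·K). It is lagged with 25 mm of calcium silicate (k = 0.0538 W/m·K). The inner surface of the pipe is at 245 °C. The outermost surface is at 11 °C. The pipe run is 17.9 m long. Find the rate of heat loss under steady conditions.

For a radial system each layer contributes R = ln(r_out/r_in)/(2πkL); films add R = 1/(hA).
R_aluminium pipe wall = ln(137.4/135)/(2π×213×17.9) = 7.356×10^-7 K/W
R_calcium silicate = ln(162.4/137.4)/(2π×0.0538×17.9) = 0.02763 K/W
R_total = 0.02763 K/W
Q = ΔT/R_total = 234/0.02763

Q ≈ 8470 W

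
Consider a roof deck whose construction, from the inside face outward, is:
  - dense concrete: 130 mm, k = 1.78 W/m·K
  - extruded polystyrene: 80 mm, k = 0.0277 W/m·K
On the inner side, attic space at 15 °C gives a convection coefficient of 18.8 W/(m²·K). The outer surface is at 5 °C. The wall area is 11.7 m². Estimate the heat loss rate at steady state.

Q ≈ 38.8 W

Series thermal resistances:
R_inner film = 1/(h_i·A) = 1/(18.8×11.7) = 0.004546 K/W
R_dense concrete = L/(kA) = 0.13/(1.78×11.7) = 0.006242 K/W
R_extruded polystyrene = L/(kA) = 0.08/(0.0277×11.7) = 0.2468 K/W
R_total = 0.2576 K/W
Q = ΔT / R_total = 10 / 0.2576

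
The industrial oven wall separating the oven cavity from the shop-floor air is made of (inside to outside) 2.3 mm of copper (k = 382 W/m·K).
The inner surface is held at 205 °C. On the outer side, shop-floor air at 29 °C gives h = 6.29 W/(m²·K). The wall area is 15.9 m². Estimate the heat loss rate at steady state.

Q ≈ 17600 W

Treating each layer as a thermal resistance in series:
R_copper = L/(kA) = 0.0023/(382×15.9) = 3.787×10^-7 K/W
R_outer film = 1/(h_o·A) = 1/(6.29×15.9) = 0.009999 K/W
R_total = 0.009999 K/W
Q = ΔT / R_total = 176 / 0.009999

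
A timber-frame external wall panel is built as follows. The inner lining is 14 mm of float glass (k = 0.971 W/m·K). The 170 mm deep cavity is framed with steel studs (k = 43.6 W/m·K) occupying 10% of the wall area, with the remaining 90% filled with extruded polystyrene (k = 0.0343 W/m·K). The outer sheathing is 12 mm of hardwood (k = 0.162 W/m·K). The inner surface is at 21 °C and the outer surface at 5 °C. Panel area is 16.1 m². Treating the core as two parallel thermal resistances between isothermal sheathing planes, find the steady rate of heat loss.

Q ≈ 2030 W

Sheathing layers in series; stud and cavity paths in parallel between them.
R_inner = 0.014/(0.971×16.1) = 8.955×10^-4 K/W
R_stud  = 0.17/(43.6×0.1×16.1) = 0.002422 K/W
R_cav   = 0.17/(0.0343×0.9×16.1) = 0.342 K/W
1/R_core = 1/R_stud + 1/R_cav → R_core = 0.002405 K/W
R_outer = 0.012/(0.162×16.1) = 0.004601 K/W
R_total = 0.007901 K/W
Q = ΔT/R_total = 16/0.007901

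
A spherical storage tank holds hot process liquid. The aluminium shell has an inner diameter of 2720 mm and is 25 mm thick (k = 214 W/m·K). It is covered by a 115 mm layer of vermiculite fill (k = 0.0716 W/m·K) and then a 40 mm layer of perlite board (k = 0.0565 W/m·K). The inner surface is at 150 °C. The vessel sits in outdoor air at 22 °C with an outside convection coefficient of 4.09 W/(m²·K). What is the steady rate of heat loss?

Radial (spherical) resistances in series:
R_aluminium shell = (1/1.36 − 1/1.385)/(4π×214) = 4.935×10^-6 K/W
R_vermiculite fill = (1/1.385 − 1/1.5)/(4π×0.0716) = 0.06152 K/W
R_perlite board = (1/1.5 − 1/1.54)/(4π×0.0565) = 0.02439 K/W
R_outer film = 1/(h·4πr_o²) = 1/(4.09×4π×1.54²) = 0.008204 K/W
R_total = 0.09412 K/W
Q = ΔT/R_total = 128/0.09412

Q ≈ 1360 W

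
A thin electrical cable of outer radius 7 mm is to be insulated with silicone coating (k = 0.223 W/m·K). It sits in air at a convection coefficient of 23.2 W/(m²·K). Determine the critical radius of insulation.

r_cr ≈ 9.61 mm

For a cylinder r_cr = k/h = 0.223/23.2
r_cr = 9.61 mm; since the bare radius (7 mm) is below r_cr, adding a thin layer of insulation will *increase* heat loss.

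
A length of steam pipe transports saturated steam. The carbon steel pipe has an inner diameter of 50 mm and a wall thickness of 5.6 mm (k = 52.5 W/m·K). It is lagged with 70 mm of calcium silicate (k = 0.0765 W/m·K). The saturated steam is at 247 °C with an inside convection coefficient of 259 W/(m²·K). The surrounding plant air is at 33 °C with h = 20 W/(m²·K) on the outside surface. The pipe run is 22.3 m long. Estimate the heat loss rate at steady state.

Q ≈ 1850 W

Treating each annulus and film as a series resistance:
R_inner film = 1/(h_i·2πr₁L) = 1/(259×2π×0.025×22.3) = 0.001102 K/W
R_carbon steel pipe wall = ln(30.6/25)/(2π×52.5×22.3) = 2.748×10^-5 K/W
R_calcium silicate = ln(100.6/30.6)/(2π×0.0765×22.3) = 0.111 K/W
R_outer film = 1/(h_o·2πr_oL) = 1/(20×2π×0.1006×22.3) = 0.003547 K/W
R_total = 0.1157 K/W
Q = ΔT/R_total = 214/0.1157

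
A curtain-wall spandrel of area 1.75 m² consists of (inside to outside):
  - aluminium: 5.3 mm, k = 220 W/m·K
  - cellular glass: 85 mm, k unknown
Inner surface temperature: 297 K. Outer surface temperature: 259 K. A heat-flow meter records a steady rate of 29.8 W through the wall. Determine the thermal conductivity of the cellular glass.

k ≈ 0.0381 W/(m·K)

Using the resistance-network approach (series):
R_aluminium = L/(kA) = 0.0053/(220×1.75) = 1.377×10^-5 K/W
Sum of known resistances R_other = 1.377×10^-5 K/W
Total R = ΔT/Q = 38/29.8 = 1.275 K/W
R_cellular glass = R_total − R_other = 1.275 K/W
k = L/(R·A) = 0.085/(1.275×1.75)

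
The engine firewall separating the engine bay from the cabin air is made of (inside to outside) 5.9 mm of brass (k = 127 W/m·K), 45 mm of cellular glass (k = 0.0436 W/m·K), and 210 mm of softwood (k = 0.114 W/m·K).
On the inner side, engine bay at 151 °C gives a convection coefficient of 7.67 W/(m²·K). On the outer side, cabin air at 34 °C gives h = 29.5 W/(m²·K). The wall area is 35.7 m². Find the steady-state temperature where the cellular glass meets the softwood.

T ≈ 106 °C

Thermal resistances in series:
R_inner film = 1/(h_i·A) = 1/(7.67×35.7) = 0.003652 K/W
R_brass = L/(kA) = 0.0059/(127×35.7) = 1.301×10^-6 K/W
R_cellular glass = L/(kA) = 0.045/(0.0436×35.7) = 0.02891 K/W
R_softwood = L/(kA) = 0.21/(0.114×35.7) = 0.0516 K/W
R_outer film = 1/(h_o·A) = 1/(29.5×35.7) = 9.495×10^-4 K/W
R_total = 0.08511 K/W;  Q = ΔT/R_total = 117/0.08511 = 1375 W
T_interface = T_inner − Q·ΣR(inner→interface) = 151 − 1370×0.03256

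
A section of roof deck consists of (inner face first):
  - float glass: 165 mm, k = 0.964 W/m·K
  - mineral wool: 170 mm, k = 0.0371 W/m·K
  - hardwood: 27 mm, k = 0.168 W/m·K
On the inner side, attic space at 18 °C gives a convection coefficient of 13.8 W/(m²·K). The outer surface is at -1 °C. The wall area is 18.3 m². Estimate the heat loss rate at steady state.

Q ≈ 69.7 W

Treating each layer as a thermal resistance in series:
R_inner film = 1/(h_i·A) = 1/(13.8×18.3) = 0.00396 K/W
R_float glass = L/(kA) = 0.165/(0.964×18.3) = 0.009353 K/W
R_mineral wool = L/(kA) = 0.17/(0.0371×18.3) = 0.2504 K/W
R_hardwood = L/(kA) = 0.027/(0.168×18.3) = 0.008782 K/W
R_total = 0.2725 K/W
Q = ΔT / R_total = 19 / 0.2725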